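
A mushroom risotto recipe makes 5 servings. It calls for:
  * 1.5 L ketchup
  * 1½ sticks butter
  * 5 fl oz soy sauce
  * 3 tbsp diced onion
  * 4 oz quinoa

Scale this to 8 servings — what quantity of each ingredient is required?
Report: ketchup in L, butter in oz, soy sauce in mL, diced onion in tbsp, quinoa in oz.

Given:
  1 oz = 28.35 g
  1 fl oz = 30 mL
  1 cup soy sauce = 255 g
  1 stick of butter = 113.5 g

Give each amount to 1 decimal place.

ketchup: 2.4 L; butter: 9.6 oz; soy sauce: 240.0 mL; diced onion: 4.8 tbsp; quinoa: 6.4 oz

Scaling factor: 8/5 = 1.6.
ketchup: 1.5 L × 8/5 = 2.4 L
butter: 1.5 stick × 8/5 × 113.5 g/stick ÷ 28.35 g/oz ≈ 9.6 oz
soy sauce: 5 fl oz × 8/5 × 30 mL/fl oz = 240.0 mL
diced onion: 3 tbsp × 8/5 = 4.8 tbsp
quinoa: 4 oz × 8/5 = 6.4 oz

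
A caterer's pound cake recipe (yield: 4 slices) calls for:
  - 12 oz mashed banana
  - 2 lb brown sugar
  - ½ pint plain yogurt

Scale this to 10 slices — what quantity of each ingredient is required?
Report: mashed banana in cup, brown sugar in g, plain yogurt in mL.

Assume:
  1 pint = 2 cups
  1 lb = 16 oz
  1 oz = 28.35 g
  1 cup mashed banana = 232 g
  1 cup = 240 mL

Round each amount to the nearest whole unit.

mashed banana: 4 cup; brown sugar: 2268 g; plain yogurt: 600 mL

Scaling factor: 10/4 = 5/2 = 2.5.
mashed banana: 12 oz × 5/2 × 28.35 g/oz ÷ 232 g/cup ≈ 4 cup
brown sugar: 2 lb × 5/2 × 16 oz/lb × 28.35 g/oz = 2268 g
plain yogurt: 0.5 pint × 5/2 × 2 cup/pint × 240 mL/cup = 600 mL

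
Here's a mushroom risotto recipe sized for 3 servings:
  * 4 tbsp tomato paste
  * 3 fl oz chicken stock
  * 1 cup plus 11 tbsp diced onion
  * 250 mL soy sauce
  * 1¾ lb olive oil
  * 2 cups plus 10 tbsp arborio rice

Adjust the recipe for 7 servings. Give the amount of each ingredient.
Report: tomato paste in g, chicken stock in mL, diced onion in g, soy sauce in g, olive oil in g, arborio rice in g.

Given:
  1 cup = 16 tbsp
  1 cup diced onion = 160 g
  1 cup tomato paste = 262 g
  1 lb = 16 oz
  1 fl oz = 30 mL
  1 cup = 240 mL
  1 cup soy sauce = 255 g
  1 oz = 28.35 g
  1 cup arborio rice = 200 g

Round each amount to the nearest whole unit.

tomato paste: 153 g; chicken stock: 210 mL; diced onion: 630 g; soy sauce: 620 g; olive oil: 1852 g; arborio rice: 1225 g

Scaling factor: 7/3.
tomato paste: 4 tbsp × 7/3 ÷ 16 tbsp/cup × 262 g/cup ≈ 153 g
chicken stock: 3 fl oz × 7/3 × 30 mL/fl oz = 210 mL
diced onion: (1 cup + 11 tbsp = 1.6875 cup) × 7/3 × 160 g/cup = 630 g
soy sauce: 250 mL × 7/3 ÷ 240 mL/cup × 255 g/cup ≈ 620 g
olive oil: 1.75 lb × 7/3 × 16 oz/lb × 28.35 g/oz ≈ 1852 g
arborio rice: (2 cup + 10 tbsp = 2.625 cup) × 7/3 × 200 g/cup = 1225 g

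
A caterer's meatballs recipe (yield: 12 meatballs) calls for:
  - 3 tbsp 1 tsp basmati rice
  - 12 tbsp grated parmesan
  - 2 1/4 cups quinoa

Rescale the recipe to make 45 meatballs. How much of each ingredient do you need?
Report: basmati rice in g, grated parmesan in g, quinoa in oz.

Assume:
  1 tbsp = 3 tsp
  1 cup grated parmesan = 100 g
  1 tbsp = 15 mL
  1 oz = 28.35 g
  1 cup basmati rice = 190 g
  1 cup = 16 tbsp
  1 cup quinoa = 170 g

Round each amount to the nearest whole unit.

Scaling factor: 45/12 = 15/4 = 3.75.
basmati rice: (3 tbsp + 1 tsp = 10/3 tbsp) × 15/4 ÷ 16 tbsp/cup × 190 g/cup ≈ 148 g
grated parmesan: 12 tbsp × 15/4 ÷ 16 tbsp/cup × 100 g/cup ≈ 281 g
quinoa: 2.25 cup × 15/4 × 170 g/cup ÷ 28.35 g/oz ≈ 51 oz

basmati rice: 148 g; grated parmesan: 281 g; quinoa: 51 oz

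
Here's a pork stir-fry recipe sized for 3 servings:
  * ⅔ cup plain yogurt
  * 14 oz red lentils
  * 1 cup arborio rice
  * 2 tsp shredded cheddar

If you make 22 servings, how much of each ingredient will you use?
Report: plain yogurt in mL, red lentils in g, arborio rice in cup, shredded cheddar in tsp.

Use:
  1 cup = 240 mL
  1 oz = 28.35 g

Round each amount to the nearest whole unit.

plain yogurt: 1173 mL; red lentils: 2911 g; arborio rice: 7 cup; shredded cheddar: 15 tsp

Scaling factor: 22/3.
plain yogurt: 2/3 cup × 22/3 × 240 mL/cup ≈ 1173 mL
red lentils: 14 oz × 22/3 × 28.35 g/oz ≈ 2911 g
arborio rice: 1 cup × 22/3 ≈ 7 cup
shredded cheddar: 2 tsp × 22/3 ≈ 15 tsp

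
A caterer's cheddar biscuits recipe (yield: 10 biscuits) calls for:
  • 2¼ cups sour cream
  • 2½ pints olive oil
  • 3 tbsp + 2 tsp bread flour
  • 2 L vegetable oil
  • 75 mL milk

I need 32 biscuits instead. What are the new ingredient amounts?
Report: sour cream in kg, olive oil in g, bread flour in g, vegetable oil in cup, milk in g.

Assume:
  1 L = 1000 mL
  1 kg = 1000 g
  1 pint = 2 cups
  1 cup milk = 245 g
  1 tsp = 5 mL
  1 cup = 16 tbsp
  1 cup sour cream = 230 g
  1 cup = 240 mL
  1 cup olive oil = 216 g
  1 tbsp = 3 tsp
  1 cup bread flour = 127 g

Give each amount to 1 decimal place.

sour cream: 1.7 kg; olive oil: 3456.0 g; bread flour: 93.1 g; vegetable oil: 26.7 cup; milk: 245.0 g

Scaling factor: 32/10 = 16/5 = 3.2.
sour cream: 2.25 cup × 16/5 × 230 g/cup ÷ 1000 g/kg ≈ 1.7 kg
olive oil: 2.5 pint × 16/5 × 2 cup/pint × 216 g/cup = 3456.0 g
bread flour: (3 tbsp + 2 tsp = 11/3 tbsp) × 16/5 ÷ 16 tbsp/cup × 127 g/cup ≈ 93.1 g
vegetable oil: 2 L × 16/5 × 1000 mL/L ÷ 240 mL/cup ≈ 26.7 cup
milk: 75 mL × 16/5 ÷ 240 mL/cup × 245 g/cup = 245.0 g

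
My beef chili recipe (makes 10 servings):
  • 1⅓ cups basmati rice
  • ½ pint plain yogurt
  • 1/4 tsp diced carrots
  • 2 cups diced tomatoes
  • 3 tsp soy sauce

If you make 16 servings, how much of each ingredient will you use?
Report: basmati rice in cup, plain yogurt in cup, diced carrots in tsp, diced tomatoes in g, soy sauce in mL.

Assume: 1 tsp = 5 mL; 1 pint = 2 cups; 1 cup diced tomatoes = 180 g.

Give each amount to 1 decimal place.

Scaling factor: 16/10 = 8/5 = 1.6.
basmati rice: 4/3 cup × 8/5 ≈ 2.1 cup
plain yogurt: 0.5 pint × 8/5 × 2 cup/pint = 1.6 cup
diced carrots: 0.25 tsp × 8/5 = 0.4 tsp
diced tomatoes: 2 cup × 8/5 × 180 g/cup = 576.0 g
soy sauce: 3 tsp × 8/5 × 5 mL/tsp = 24.0 mL

basmati rice: 2.1 cup; plain yogurt: 1.6 cup; diced carrots: 0.4 tsp; diced tomatoes: 576.0 g; soy sauce: 24.0 mL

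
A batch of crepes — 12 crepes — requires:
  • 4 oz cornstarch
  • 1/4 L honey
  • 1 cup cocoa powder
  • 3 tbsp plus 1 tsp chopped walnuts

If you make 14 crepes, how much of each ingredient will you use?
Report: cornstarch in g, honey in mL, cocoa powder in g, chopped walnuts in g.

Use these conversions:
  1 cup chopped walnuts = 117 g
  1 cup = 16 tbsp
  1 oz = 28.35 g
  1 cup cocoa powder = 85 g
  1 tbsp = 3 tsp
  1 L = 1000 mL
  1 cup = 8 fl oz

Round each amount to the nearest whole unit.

cornstarch: 132 g; honey: 292 mL; cocoa powder: 99 g; chopped walnuts: 28 g

Scaling factor: 14/12 = 7/6.
cornstarch: 4 oz × 7/6 × 28.35 g/oz ≈ 132 g
honey: 0.25 L × 7/6 × 1000 mL/L ≈ 292 mL
cocoa powder: 1 cup × 7/6 × 85 g/cup ≈ 99 g
chopped walnuts: (3 tbsp + 1 tsp = 10/3 tbsp) × 7/6 ÷ 16 tbsp/cup × 117 g/cup ≈ 28 g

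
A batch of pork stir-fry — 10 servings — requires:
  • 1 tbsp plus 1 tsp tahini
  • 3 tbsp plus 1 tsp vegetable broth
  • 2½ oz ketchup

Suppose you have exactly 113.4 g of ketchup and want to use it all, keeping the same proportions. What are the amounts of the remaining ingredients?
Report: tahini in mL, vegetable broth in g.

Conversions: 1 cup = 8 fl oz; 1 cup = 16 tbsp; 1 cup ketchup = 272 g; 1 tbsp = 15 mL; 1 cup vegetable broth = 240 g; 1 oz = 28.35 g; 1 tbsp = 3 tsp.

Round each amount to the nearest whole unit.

The original recipe has 70.875 g of ketchup, so the scaling factor is 113.4 ÷ 70.875 = 8/5 = 1.6.
tahini: (1 tbsp + 1 tsp = 4/3 tbsp) × 8/5 × 15 mL/tbsp = 32 mL
vegetable broth: (3 tbsp + 1 tsp = 10/3 tbsp) × 8/5 ÷ 16 tbsp/cup × 240 g/cup = 80 g

tahini: 32 mL; vegetable broth: 80 g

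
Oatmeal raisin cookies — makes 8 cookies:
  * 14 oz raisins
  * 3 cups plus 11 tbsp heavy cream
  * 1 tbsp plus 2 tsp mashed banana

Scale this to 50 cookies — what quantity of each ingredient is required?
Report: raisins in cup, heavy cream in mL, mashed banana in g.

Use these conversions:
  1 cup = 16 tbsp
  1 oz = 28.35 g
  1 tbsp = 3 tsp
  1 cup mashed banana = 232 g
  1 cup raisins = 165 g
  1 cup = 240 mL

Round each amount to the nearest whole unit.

Scaling factor: 50/8 = 25/4 = 6.25.
raisins: 14 oz × 25/4 × 28.35 g/oz ÷ 165 g/cup ≈ 15 cup
heavy cream: (3 cup + 11 tbsp = 3.6875 cup) × 25/4 × 240 mL/cup ≈ 5531 mL
mashed banana: (1 tbsp + 2 tsp = 5/3 tbsp) × 25/4 ÷ 16 tbsp/cup × 232 g/cup ≈ 151 g

raisins: 15 cup; heavy cream: 5531 mL; mashed banana: 151 g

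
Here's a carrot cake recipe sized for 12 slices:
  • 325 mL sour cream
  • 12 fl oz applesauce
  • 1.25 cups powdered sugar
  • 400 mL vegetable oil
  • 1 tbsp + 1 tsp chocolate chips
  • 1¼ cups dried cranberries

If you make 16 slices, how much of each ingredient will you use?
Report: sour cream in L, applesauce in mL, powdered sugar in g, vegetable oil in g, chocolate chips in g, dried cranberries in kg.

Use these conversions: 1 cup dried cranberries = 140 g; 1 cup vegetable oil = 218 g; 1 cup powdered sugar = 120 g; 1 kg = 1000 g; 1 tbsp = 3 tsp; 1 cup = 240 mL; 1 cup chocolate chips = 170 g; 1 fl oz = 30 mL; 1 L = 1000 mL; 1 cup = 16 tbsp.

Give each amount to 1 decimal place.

Scaling factor: 16/12 = 4/3.
sour cream: 325 mL × 4/3 ÷ 1000 mL/L ≈ 0.4 L
applesauce: 12 fl oz × 4/3 × 30 mL/fl oz = 480.0 mL
powdered sugar: 1.25 cup × 4/3 × 120 g/cup = 200.0 g
vegetable oil: 400 mL × 4/3 ÷ 240 mL/cup × 218 g/cup ≈ 484.4 g
chocolate chips: (1 tbsp + 1 tsp = 4/3 tbsp) × 4/3 ÷ 16 tbsp/cup × 170 g/cup ≈ 18.9 g
dried cranberries: 1.25 cup × 4/3 × 140 g/cup ÷ 1000 g/kg ≈ 0.2 kg

sour cream: 0.4 L; applesauce: 480.0 mL; powdered sugar: 200.0 g; vegetable oil: 484.4 g; chocolate chips: 18.9 g; dried cranberries: 0.2 kg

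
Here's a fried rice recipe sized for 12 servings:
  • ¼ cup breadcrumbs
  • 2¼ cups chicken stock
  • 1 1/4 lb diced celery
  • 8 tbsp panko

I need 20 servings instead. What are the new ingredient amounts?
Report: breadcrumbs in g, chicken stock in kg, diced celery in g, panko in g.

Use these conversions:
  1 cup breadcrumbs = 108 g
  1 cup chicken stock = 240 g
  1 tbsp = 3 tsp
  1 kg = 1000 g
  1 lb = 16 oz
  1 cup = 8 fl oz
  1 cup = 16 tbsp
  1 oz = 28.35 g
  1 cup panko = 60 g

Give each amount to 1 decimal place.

breadcrumbs: 45.0 g; chicken stock: 0.9 kg; diced celery: 945.0 g; panko: 50.0 g

Scaling factor: 20/12 = 5/3.
breadcrumbs: 0.25 cup × 5/3 × 108 g/cup = 45.0 g
chicken stock: 2.25 cup × 5/3 × 240 g/cup ÷ 1000 g/kg = 0.9 kg
diced celery: 1.25 lb × 5/3 × 16 oz/lb × 28.35 g/oz = 945.0 g
panko: 8 tbsp × 5/3 ÷ 16 tbsp/cup × 60 g/cup = 50.0 g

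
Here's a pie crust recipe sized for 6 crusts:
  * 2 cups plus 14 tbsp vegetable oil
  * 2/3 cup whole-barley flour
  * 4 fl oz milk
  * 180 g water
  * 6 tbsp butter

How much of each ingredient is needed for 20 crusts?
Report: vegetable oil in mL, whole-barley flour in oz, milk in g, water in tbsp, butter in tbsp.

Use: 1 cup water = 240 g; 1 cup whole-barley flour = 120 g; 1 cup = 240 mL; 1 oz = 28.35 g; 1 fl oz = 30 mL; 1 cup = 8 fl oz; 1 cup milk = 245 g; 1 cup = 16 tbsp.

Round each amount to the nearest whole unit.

vegetable oil: 2300 mL; whole-barley flour: 9 oz; milk: 408 g; water: 40 tbsp; butter: 20 tbsp

Scaling factor: 20/6 = 10/3.
vegetable oil: (2 cup + 14 tbsp = 2.875 cup) × 10/3 × 240 mL/cup = 2300 mL
whole-barley flour: 2/3 cup × 10/3 × 120 g/cup ÷ 28.35 g/oz ≈ 9 oz
milk: 4 fl oz × 10/3 ÷ 8 fl oz/cup × 245 g/cup ≈ 408 g
water: 180 g × 10/3 ÷ 240 g/cup × 16 tbsp/cup = 40 tbsp
butter: 6 tbsp × 10/3 = 20 tbsp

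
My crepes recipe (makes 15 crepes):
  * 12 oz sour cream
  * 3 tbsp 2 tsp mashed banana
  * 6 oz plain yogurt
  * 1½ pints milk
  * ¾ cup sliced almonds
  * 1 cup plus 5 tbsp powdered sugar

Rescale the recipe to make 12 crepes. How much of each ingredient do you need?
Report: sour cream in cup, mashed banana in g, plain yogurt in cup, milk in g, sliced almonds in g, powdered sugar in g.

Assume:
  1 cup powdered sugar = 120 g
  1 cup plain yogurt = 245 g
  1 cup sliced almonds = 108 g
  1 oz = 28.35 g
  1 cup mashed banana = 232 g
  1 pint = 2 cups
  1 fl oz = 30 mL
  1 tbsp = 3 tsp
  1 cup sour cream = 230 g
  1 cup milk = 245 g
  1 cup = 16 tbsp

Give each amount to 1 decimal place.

Scaling factor: 12/15 = 4/5 = 0.8.
sour cream: 12 oz × 4/5 × 28.35 g/oz ÷ 230 g/cup ≈ 1.2 cup
mashed banana: (3 tbsp + 2 tsp = 11/3 tbsp) × 4/5 ÷ 16 tbsp/cup × 232 g/cup ≈ 42.5 g
plain yogurt: 6 oz × 4/5 × 28.35 g/oz ÷ 245 g/cup ≈ 0.6 cup
milk: 1.5 pint × 4/5 × 2 cup/pint × 245 g/cup = 588.0 g
sliced almonds: 0.75 cup × 4/5 × 108 g/cup = 64.8 g
powdered sugar: (1 cup + 5 tbsp = 1.3125 cup) × 4/5 × 120 g/cup = 126.0 g

sour cream: 1.2 cup; mashed banana: 42.5 g; plain yogurt: 0.6 cup; milk: 588.0 g; sliced almonds: 64.8 g; powdered sugar: 126.0 g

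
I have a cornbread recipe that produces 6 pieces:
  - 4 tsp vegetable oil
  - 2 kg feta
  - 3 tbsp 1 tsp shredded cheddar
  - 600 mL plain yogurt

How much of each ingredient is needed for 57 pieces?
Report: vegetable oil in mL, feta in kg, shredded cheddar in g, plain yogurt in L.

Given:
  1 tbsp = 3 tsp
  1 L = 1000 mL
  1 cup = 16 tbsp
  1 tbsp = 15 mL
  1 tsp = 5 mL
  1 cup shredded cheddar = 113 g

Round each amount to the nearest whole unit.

Scaling factor: 57/6 = 19/2 = 9.5.
vegetable oil: 4 tsp × 19/2 × 5 mL/tsp = 190 mL
feta: 2 kg × 19/2 = 19 kg
shredded cheddar: (3 tbsp + 1 tsp = 10/3 tbsp) × 19/2 ÷ 16 tbsp/cup × 113 g/cup ≈ 224 g
plain yogurt: 600 mL × 19/2 ÷ 1000 mL/L ≈ 6 L

vegetable oil: 190 mL; feta: 19 kg; shredded cheddar: 224 g; plain yogurt: 6 L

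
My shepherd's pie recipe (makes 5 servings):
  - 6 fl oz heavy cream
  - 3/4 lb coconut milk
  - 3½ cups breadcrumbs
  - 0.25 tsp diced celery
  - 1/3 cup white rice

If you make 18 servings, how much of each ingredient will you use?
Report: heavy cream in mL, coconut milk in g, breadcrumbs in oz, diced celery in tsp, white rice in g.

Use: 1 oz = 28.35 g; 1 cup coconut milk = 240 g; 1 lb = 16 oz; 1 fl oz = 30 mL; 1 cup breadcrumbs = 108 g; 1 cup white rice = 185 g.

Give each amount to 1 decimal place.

heavy cream: 648.0 mL; coconut milk: 1224.7 g; breadcrumbs: 48.0 oz; diced celery: 0.9 tsp; white rice: 222.0 g

Scaling factor: 18/5 = 3.6.
heavy cream: 6 fl oz × 18/5 × 30 mL/fl oz = 648.0 mL
coconut milk: 0.75 lb × 18/5 × 16 oz/lb × 28.35 g/oz ≈ 1224.7 g
breadcrumbs: 3.5 cup × 18/5 × 108 g/cup ÷ 28.35 g/oz = 48.0 oz
diced celery: 0.25 tsp × 18/5 = 0.9 tsp
white rice: 1/3 cup × 18/5 × 185 g/cup = 222.0 g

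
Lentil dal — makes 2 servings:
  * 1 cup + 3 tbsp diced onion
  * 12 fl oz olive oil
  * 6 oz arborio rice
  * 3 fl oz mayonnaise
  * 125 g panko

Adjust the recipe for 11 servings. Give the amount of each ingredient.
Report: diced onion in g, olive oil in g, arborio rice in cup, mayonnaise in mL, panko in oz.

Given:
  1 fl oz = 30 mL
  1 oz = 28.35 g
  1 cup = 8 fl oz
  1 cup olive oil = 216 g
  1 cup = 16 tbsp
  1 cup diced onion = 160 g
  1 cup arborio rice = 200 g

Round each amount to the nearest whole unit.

Scaling factor: 11/2 = 5.5.
diced onion: (1 cup + 3 tbsp = 1.1875 cup) × 11/2 × 160 g/cup = 1045 g
olive oil: 12 fl oz × 11/2 ÷ 8 fl oz/cup × 216 g/cup = 1782 g
arborio rice: 6 oz × 11/2 × 28.35 g/oz ÷ 200 g/cup ≈ 5 cup
mayonnaise: 3 fl oz × 11/2 × 30 mL/fl oz = 495 mL
panko: 125 g × 11/2 ÷ 28.35 g/oz ≈ 24 oz

diced onion: 1045 g; olive oil: 1782 g; arborio rice: 5 cup; mayonnaise: 495 mL; panko: 24 oz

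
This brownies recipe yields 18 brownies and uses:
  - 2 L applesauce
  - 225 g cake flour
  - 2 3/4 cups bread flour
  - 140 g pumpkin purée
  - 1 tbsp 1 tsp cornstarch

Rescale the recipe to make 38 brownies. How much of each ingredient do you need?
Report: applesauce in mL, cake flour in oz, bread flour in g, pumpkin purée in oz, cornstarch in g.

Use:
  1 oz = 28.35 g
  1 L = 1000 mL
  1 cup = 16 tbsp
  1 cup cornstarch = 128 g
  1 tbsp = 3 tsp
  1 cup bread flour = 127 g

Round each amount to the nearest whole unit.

Scaling factor: 38/18 = 19/9.
applesauce: 2 L × 19/9 × 1000 mL/L ≈ 4222 mL
cake flour: 225 g × 19/9 ÷ 28.35 g/oz ≈ 17 oz
bread flour: 2.75 cup × 19/9 × 127 g/cup ≈ 737 g
pumpkin purée: 140 g × 19/9 ÷ 28.35 g/oz ≈ 10 oz
cornstarch: (1 tbsp + 1 tsp = 4/3 tbsp) × 19/9 ÷ 16 tbsp/cup × 128 g/cup ≈ 23 g

applesauce: 4222 mL; cake flour: 17 oz; bread flour: 737 g; pumpkin purée: 10 oz; cornstarch: 23 g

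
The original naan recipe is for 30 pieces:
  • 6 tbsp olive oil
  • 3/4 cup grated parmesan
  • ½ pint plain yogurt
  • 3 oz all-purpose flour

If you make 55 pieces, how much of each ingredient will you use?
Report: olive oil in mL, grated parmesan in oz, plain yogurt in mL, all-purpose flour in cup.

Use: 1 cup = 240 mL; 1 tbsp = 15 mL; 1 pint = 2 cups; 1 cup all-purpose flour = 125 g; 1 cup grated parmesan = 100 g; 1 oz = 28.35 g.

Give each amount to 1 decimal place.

Scaling factor: 55/30 = 11/6.
olive oil: 6 tbsp × 11/6 × 15 mL/tbsp = 165.0 mL
grated parmesan: 0.75 cup × 11/6 × 100 g/cup ÷ 28.35 g/oz ≈ 4.9 oz
plain yogurt: 0.5 pint × 11/6 × 2 cup/pint × 240 mL/cup = 440.0 mL
all-purpose flour: 3 oz × 11/6 × 28.35 g/oz ÷ 125 g/cup ≈ 1.2 cup

olive oil: 165.0 mL; grated parmesan: 4.9 oz; plain yogurt: 440.0 mL; all-purpose flour: 1.2 cup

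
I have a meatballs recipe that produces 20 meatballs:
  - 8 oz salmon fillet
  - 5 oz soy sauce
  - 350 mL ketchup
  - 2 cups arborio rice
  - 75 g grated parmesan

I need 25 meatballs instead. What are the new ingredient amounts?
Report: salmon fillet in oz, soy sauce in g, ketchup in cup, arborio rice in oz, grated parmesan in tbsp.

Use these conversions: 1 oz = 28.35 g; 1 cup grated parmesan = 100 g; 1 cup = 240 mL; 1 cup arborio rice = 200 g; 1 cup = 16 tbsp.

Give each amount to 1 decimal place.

salmon fillet: 10.0 oz; soy sauce: 177.2 g; ketchup: 1.8 cup; arborio rice: 17.6 oz; grated parmesan: 15.0 tbsp

Scaling factor: 25/20 = 5/4 = 1.25.
salmon fillet: 8 oz × 5/4 = 10.0 oz
soy sauce: 5 oz × 5/4 × 28.35 g/oz ≈ 177.2 g
ketchup: 350 mL × 5/4 ÷ 240 mL/cup ≈ 1.8 cup
arborio rice: 2 cup × 5/4 × 200 g/cup ÷ 28.35 g/oz ≈ 17.6 oz
grated parmesan: 75 g × 5/4 ÷ 100 g/cup × 16 tbsp/cup = 15.0 tbsp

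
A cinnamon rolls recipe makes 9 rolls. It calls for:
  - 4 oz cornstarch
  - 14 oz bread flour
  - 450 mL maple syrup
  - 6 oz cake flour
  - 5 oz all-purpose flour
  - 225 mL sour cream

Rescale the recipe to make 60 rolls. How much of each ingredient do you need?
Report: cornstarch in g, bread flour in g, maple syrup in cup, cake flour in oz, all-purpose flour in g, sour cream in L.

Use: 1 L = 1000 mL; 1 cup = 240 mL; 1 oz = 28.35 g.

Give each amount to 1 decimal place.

Scaling factor: 60/9 = 20/3.
cornstarch: 4 oz × 20/3 × 28.35 g/oz = 756.0 g
bread flour: 14 oz × 20/3 × 28.35 g/oz = 2646.0 g
maple syrup: 450 mL × 20/3 ÷ 240 mL/cup = 12.5 cup
cake flour: 6 oz × 20/3 = 40.0 oz
all-purpose flour: 5 oz × 20/3 × 28.35 g/oz = 945.0 g
sour cream: 225 mL × 20/3 ÷ 1000 mL/L = 1.5 L

cornstarch: 756.0 g; bread flour: 2646.0 g; maple syrup: 12.5 cup; cake flour: 40.0 oz; all-purpose flour: 945.0 g; sour cream: 1.5 L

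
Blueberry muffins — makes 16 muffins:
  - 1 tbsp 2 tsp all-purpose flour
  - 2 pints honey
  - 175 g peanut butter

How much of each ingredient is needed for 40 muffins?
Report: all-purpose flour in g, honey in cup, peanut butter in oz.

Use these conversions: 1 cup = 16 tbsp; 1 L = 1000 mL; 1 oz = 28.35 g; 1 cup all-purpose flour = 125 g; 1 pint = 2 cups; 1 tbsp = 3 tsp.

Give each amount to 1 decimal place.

Scaling factor: 40/16 = 5/2 = 2.5.
all-purpose flour: (1 tbsp + 2 tsp = 5/3 tbsp) × 5/2 ÷ 16 tbsp/cup × 125 g/cup ≈ 32.6 g
honey: 2 pint × 5/2 × 2 cup/pint = 10.0 cup
peanut butter: 175 g × 5/2 ÷ 28.35 g/oz ≈ 15.4 oz

all-purpose flour: 32.6 g; honey: 10.0 cup; peanut butter: 15.4 oz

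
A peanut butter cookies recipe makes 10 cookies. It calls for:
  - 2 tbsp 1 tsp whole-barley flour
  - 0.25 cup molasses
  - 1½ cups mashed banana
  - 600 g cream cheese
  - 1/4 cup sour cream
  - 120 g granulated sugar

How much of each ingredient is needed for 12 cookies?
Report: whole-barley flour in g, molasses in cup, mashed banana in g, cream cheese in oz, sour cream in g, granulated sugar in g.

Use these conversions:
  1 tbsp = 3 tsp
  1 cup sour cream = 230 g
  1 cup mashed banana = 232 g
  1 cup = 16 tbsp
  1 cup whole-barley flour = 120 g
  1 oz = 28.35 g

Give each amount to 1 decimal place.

whole-barley flour: 21.0 g; molasses: 0.3 cup; mashed banana: 417.6 g; cream cheese: 25.4 oz; sour cream: 69.0 g; granulated sugar: 144.0 g

Scaling factor: 12/10 = 6/5 = 1.2.
whole-barley flour: (2 tbsp + 1 tsp = 7/3 tbsp) × 6/5 ÷ 16 tbsp/cup × 120 g/cup = 21.0 g
molasses: 0.25 cup × 6/5 = 0.3 cup
mashed banana: 1.5 cup × 6/5 × 232 g/cup = 417.6 g
cream cheese: 600 g × 6/5 ÷ 28.35 g/oz ≈ 25.4 oz
sour cream: 0.25 cup × 6/5 × 230 g/cup = 69.0 g
granulated sugar: 120 g × 6/5 = 144.0 g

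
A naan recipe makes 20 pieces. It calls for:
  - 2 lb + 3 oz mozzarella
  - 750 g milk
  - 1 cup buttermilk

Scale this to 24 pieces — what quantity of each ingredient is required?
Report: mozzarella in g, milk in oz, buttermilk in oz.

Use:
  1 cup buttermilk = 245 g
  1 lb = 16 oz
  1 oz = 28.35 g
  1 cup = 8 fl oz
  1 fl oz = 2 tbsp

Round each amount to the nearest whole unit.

Scaling factor: 24/20 = 6/5 = 1.2.
mozzarella: (2 lb + 3 oz = 2.1875 lb) × 6/5 × 16 oz/lb × 28.35 g/oz ≈ 1191 g
milk: 750 g × 6/5 ÷ 28.35 g/oz ≈ 32 oz
buttermilk: 1 cup × 6/5 × 245 g/cup ÷ 28.35 g/oz ≈ 10 oz

mozzarella: 1191 g; milk: 32 oz; buttermilk: 10 oz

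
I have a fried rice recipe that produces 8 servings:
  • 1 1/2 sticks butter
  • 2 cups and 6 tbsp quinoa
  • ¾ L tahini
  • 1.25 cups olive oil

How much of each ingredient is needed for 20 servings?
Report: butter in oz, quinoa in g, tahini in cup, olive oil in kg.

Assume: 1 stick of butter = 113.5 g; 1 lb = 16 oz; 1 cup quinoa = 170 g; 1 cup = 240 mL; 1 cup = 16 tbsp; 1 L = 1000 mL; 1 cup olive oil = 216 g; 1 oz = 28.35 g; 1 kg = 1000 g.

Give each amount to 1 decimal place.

Scaling factor: 20/8 = 5/2 = 2.5.
butter: 1.5 stick × 5/2 × 113.5 g/stick ÷ 28.35 g/oz ≈ 15.0 oz
quinoa: (2 cup + 6 tbsp = 2.375 cup) × 5/2 × 170 g/cup ≈ 1009.4 g
tahini: 0.75 L × 5/2 × 1000 mL/L ÷ 240 mL/cup ≈ 7.8 cup
olive oil: 1.25 cup × 5/2 × 216 g/cup ÷ 1000 g/kg ≈ 0.7 kg

butter: 15.0 oz; quinoa: 1009.4 g; tahini: 7.8 cup; olive oil: 0.7 kg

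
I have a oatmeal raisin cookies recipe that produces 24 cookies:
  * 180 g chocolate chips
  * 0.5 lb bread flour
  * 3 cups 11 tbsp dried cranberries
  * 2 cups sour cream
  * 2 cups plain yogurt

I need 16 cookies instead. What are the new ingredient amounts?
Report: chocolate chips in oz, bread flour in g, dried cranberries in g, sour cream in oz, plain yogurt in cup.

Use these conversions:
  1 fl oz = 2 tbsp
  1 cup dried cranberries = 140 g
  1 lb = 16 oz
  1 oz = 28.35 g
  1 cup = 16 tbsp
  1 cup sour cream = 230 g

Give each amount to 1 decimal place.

Scaling factor: 16/24 = 2/3.
chocolate chips: 180 g × 2/3 ÷ 28.35 g/oz ≈ 4.2 oz
bread flour: 0.5 lb × 2/3 × 16 oz/lb × 28.35 g/oz = 151.2 g
dried cranberries: (3 cup + 11 tbsp = 3.6875 cup) × 2/3 × 140 g/cup ≈ 344.2 g
sour cream: 2 cup × 2/3 × 230 g/cup ÷ 28.35 g/oz ≈ 10.8 oz
plain yogurt: 2 cup × 2/3 ≈ 1.3 cup

chocolate chips: 4.2 oz; bread flour: 151.2 g; dried cranberries: 344.2 g; sour cream: 10.8 oz; plain yogurt: 1.3 cup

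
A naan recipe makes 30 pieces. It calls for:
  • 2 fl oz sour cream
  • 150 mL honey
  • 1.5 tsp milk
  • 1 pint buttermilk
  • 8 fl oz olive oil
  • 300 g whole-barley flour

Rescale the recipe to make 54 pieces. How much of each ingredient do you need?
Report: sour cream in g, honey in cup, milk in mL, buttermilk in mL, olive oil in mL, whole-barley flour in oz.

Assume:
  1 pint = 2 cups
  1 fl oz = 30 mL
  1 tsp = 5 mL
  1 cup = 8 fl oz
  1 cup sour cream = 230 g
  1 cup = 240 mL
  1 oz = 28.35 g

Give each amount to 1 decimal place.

Scaling factor: 54/30 = 9/5 = 1.8.
sour cream: 2 fl oz × 9/5 ÷ 8 fl oz/cup × 230 g/cup = 103.5 g
honey: 150 mL × 9/5 ÷ 240 mL/cup ≈ 1.1 cup
milk: 1.5 tsp × 9/5 × 5 mL/tsp = 13.5 mL
buttermilk: 1 pint × 9/5 × 2 cup/pint × 240 mL/cup = 864.0 mL
olive oil: 8 fl oz × 9/5 × 30 mL/fl oz = 432.0 mL
whole-barley flour: 300 g × 9/5 ÷ 28.35 g/oz ≈ 19.0 oz

sour cream: 103.5 g; honey: 1.1 cup; milk: 13.5 mL; buttermilk: 864.0 mL; olive oil: 432.0 mL; whole-barley flour: 19.0 oz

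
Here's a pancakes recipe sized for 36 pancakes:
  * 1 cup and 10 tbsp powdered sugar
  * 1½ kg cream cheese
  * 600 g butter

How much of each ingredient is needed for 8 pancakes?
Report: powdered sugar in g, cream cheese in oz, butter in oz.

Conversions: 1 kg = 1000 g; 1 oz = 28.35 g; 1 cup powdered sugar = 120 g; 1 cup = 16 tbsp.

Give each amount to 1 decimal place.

powdered sugar: 43.3 g; cream cheese: 11.8 oz; butter: 4.7 oz

Scaling factor: 8/36 = 2/9.
powdered sugar: (1 cup + 10 tbsp = 1.625 cup) × 2/9 × 120 g/cup ≈ 43.3 g
cream cheese: 1.5 kg × 2/9 × 1000 g/kg ÷ 28.35 g/oz ≈ 11.8 oz
butter: 600 g × 2/9 ÷ 28.35 g/oz ≈ 4.7 oz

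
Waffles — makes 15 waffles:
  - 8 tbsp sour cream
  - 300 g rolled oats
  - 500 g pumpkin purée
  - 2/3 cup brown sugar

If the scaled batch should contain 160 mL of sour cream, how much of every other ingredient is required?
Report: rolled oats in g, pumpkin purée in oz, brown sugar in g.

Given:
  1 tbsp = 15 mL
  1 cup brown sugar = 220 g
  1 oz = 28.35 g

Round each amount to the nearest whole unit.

rolled oats: 400 g; pumpkin purée: 24 oz; brown sugar: 196 g

The original recipe has 120 mL of sour cream, so the scaling factor is 160 ÷ 120 = 4/3.
rolled oats: 300 g × 4/3 = 400 g
pumpkin purée: 500 g × 4/3 ÷ 28.35 g/oz ≈ 24 oz
brown sugar: 2/3 cup × 4/3 × 220 g/cup ≈ 196 g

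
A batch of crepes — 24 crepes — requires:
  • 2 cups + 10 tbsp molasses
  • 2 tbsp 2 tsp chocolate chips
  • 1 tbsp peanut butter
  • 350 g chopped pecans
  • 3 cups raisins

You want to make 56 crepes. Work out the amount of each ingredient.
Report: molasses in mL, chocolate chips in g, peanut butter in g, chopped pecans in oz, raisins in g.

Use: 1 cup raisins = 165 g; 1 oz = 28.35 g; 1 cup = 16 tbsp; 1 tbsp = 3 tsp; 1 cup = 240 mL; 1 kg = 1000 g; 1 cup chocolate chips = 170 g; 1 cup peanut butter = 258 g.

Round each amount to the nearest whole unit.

Scaling factor: 56/24 = 7/3.
molasses: (2 cup + 10 tbsp = 2.625 cup) × 7/3 × 240 mL/cup = 1470 mL
chocolate chips: (2 tbsp + 2 tsp = 8/3 tbsp) × 7/3 ÷ 16 tbsp/cup × 170 g/cup ≈ 66 g
peanut butter: 1 tbsp × 7/3 ÷ 16 tbsp/cup × 258 g/cup ≈ 38 g
chopped pecans: 350 g × 7/3 ÷ 28.35 g/oz ≈ 29 oz
raisins: 3 cup × 7/3 × 165 g/cup = 1155 g

molasses: 1470 mL; chocolate chips: 66 g; peanut butter: 38 g; chopped pecans: 29 oz; raisins: 1155 g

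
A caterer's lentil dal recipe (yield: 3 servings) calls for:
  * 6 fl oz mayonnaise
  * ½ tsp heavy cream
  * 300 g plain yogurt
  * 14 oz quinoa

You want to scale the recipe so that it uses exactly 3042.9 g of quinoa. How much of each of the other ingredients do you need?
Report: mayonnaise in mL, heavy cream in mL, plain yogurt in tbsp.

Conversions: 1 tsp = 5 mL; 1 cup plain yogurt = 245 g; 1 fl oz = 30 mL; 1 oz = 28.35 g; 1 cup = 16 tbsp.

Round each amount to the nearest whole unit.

The original recipe has 396.9 g of quinoa, so the scaling factor is 3042.9 ÷ 396.9 = 23/3.
mayonnaise: 6 fl oz × 23/3 × 30 mL/fl oz = 1380 mL
heavy cream: 0.5 tsp × 23/3 × 5 mL/tsp ≈ 19 mL
plain yogurt: 300 g × 23/3 ÷ 245 g/cup × 16 tbsp/cup ≈ 150 tbsp

mayonnaise: 1380 mL; heavy cream: 19 mL; plain yogurt: 150 tbsp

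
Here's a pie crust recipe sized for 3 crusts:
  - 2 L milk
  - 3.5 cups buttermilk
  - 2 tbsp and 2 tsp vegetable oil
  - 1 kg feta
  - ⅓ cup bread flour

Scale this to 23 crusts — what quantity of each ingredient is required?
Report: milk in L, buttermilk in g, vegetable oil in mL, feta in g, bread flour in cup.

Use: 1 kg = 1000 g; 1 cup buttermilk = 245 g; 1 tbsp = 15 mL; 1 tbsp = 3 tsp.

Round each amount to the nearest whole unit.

Scaling factor: 23/3.
milk: 2 L × 23/3 ≈ 15 L
buttermilk: 3.5 cup × 23/3 × 245 g/cup ≈ 6574 g
vegetable oil: (2 tbsp + 2 tsp = 8/3 tbsp) × 23/3 × 15 mL/tbsp ≈ 307 mL
feta: 1 kg × 23/3 × 1000 g/kg ≈ 7667 g
bread flour: 1/3 cup × 23/3 ≈ 3 cup

milk: 15 L; buttermilk: 6574 g; vegetable oil: 307 mL; feta: 7667 g; bread flour: 3 cup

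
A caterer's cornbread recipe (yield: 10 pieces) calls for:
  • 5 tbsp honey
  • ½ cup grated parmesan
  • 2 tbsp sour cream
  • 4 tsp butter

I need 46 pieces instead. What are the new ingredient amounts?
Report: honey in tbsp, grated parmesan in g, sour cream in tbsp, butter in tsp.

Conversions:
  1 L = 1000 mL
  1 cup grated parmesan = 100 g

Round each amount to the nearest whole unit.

Scaling factor: 46/10 = 23/5 = 4.6.
honey: 5 tbsp × 23/5 = 23 tbsp
grated parmesan: 0.5 cup × 23/5 × 100 g/cup = 230 g
sour cream: 2 tbsp × 23/5 ≈ 9 tbsp
butter: 4 tsp × 23/5 ≈ 18 tsp

honey: 23 tbsp; grated parmesan: 230 g; sour cream: 9 tbsp; butter: 18 tsp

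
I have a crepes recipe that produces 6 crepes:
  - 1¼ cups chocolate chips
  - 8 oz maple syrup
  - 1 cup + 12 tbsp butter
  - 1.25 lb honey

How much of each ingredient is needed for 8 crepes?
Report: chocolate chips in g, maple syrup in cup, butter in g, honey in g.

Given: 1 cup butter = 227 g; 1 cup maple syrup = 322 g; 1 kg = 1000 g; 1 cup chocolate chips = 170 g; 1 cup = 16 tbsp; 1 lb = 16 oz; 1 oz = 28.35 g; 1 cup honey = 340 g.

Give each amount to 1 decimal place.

Scaling factor: 8/6 = 4/3.
chocolate chips: 1.25 cup × 4/3 × 170 g/cup ≈ 283.3 g
maple syrup: 8 oz × 4/3 × 28.35 g/oz ÷ 322 g/cup ≈ 0.9 cup
butter: (1 cup + 12 tbsp = 1.75 cup) × 4/3 × 227 g/cup ≈ 529.7 g
honey: 1.25 lb × 4/3 × 16 oz/lb × 28.35 g/oz = 756.0 g

chocolate chips: 283.3 g; maple syrup: 0.9 cup; butter: 529.7 g; honey: 756.0 g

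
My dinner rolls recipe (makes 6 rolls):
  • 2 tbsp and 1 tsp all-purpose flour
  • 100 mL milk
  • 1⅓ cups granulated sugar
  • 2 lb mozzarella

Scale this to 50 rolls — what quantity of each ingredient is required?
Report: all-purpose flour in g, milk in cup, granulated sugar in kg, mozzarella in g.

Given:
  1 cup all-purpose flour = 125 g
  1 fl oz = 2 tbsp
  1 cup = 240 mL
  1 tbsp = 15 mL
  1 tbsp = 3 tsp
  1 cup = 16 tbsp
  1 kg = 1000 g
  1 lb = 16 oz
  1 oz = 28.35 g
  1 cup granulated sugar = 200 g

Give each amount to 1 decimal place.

all-purpose flour: 151.9 g; milk: 3.5 cup; granulated sugar: 2.2 kg; mozzarella: 7560.0 g

Scaling factor: 50/6 = 25/3.
all-purpose flour: (2 tbsp + 1 tsp = 7/3 tbsp) × 25/3 ÷ 16 tbsp/cup × 125 g/cup ≈ 151.9 g
milk: 100 mL × 25/3 ÷ 240 mL/cup ≈ 3.5 cup
granulated sugar: 4/3 cup × 25/3 × 200 g/cup ÷ 1000 g/kg ≈ 2.2 kg
mozzarella: 2 lb × 25/3 × 16 oz/lb × 28.35 g/oz = 7560.0 g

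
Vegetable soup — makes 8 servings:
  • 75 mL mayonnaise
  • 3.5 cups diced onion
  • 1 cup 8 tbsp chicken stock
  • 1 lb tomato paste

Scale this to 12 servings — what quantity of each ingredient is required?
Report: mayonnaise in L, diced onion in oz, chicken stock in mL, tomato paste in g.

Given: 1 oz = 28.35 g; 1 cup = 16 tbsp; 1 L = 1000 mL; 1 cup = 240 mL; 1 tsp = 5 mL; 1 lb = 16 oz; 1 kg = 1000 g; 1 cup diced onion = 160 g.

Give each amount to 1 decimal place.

mayonnaise: 0.1 L; diced onion: 29.6 oz; chicken stock: 540.0 mL; tomato paste: 680.4 g

Scaling factor: 12/8 = 3/2 = 1.5.
mayonnaise: 75 mL × 3/2 ÷ 1000 mL/L ≈ 0.1 L
diced onion: 3.5 cup × 3/2 × 160 g/cup ÷ 28.35 g/oz ≈ 29.6 oz
chicken stock: (1 cup + 8 tbsp = 1.5 cup) × 3/2 × 240 mL/cup = 540.0 mL
tomato paste: 1 lb × 3/2 × 16 oz/lb × 28.35 g/oz = 680.4 g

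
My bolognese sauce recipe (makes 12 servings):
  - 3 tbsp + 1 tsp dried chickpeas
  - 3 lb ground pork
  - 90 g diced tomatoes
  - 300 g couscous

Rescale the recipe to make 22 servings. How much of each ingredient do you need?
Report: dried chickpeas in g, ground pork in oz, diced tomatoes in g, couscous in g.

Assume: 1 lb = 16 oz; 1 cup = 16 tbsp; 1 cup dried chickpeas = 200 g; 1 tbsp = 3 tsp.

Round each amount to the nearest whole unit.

dried chickpeas: 76 g; ground pork: 88 oz; diced tomatoes: 165 g; couscous: 550 g

Scaling factor: 22/12 = 11/6.
dried chickpeas: (3 tbsp + 1 tsp = 10/3 tbsp) × 11/6 ÷ 16 tbsp/cup × 200 g/cup ≈ 76 g
ground pork: 3 lb × 11/6 × 16 oz/lb = 88 oz
diced tomatoes: 90 g × 11/6 = 165 g
couscous: 300 g × 11/6 = 550 g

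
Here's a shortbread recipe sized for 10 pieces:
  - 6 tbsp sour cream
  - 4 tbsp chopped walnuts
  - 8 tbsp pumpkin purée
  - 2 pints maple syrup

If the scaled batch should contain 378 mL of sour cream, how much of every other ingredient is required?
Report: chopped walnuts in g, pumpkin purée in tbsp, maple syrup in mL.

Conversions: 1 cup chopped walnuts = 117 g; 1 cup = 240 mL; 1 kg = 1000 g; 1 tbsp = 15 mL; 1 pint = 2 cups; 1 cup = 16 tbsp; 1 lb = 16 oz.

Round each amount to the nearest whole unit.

The original recipe has 90 mL of sour cream, so the scaling factor is 378 ÷ 90 = 21/5 = 4.2.
chopped walnuts: 4 tbsp × 21/5 ÷ 16 tbsp/cup × 117 g/cup ≈ 123 g
pumpkin purée: 8 tbsp × 21/5 ≈ 34 tbsp
maple syrup: 2 pint × 21/5 × 2 cup/pint × 240 mL/cup = 4032 mL

chopped walnuts: 123 g; pumpkin purée: 34 tbsp; maple syrup: 4032 mL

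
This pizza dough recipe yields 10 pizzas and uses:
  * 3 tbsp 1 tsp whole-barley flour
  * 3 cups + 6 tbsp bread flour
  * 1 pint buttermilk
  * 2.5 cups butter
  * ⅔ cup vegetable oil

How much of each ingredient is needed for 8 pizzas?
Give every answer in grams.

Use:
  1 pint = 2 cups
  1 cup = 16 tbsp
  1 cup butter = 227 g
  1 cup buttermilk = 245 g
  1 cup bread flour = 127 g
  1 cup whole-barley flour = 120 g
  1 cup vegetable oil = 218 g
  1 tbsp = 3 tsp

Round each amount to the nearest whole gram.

whole-barley flour: 20 g; bread flour: 343 g; buttermilk: 392 g; butter: 454 g; vegetable oil: 116 g

Scaling factor: 8/10 = 4/5 = 0.8.
whole-barley flour: (3 tbsp + 1 tsp = 10/3 tbsp) × 4/5 ÷ 16 tbsp/cup × 120 g/cup = 20 g
bread flour: (3 cup + 6 tbsp = 3.375 cup) × 4/5 × 127 g/cup ≈ 343 g
buttermilk: 1 pint × 4/5 × 2 cup/pint × 245 g/cup = 392 g
butter: 2.5 cup × 4/5 × 227 g/cup = 454 g
vegetable oil: 2/3 cup × 4/5 × 218 g/cup ≈ 116 g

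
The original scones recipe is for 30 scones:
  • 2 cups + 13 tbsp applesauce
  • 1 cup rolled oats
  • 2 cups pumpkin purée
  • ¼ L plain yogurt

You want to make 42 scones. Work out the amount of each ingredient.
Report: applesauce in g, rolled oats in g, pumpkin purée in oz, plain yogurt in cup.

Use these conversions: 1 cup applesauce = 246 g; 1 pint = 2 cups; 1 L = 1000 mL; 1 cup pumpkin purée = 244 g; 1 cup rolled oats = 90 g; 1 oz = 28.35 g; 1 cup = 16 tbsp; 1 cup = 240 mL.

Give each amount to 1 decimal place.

applesauce: 968.6 g; rolled oats: 126.0 g; pumpkin purée: 24.1 oz; plain yogurt: 1.5 cup

Scaling factor: 42/30 = 7/5 = 1.4.
applesauce: (2 cup + 13 tbsp = 2.8125 cup) × 7/5 × 246 g/cup ≈ 968.6 g
rolled oats: 1 cup × 7/5 × 90 g/cup = 126.0 g
pumpkin purée: 2 cup × 7/5 × 244 g/cup ÷ 28.35 g/oz ≈ 24.1 oz
plain yogurt: 0.25 L × 7/5 × 1000 mL/L ÷ 240 mL/cup ≈ 1.5 cup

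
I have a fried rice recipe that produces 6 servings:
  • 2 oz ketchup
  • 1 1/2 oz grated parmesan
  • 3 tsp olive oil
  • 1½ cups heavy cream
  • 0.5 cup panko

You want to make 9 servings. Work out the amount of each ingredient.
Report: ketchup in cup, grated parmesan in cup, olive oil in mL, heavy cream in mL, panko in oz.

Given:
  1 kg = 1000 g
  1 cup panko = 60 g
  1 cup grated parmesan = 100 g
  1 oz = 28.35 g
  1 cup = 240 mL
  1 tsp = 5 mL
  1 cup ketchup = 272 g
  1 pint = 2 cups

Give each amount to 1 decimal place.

ketchup: 0.3 cup; grated parmesan: 0.6 cup; olive oil: 22.5 mL; heavy cream: 540.0 mL; panko: 1.6 oz

Scaling factor: 9/6 = 3/2 = 1.5.
ketchup: 2 oz × 3/2 × 28.35 g/oz ÷ 272 g/cup ≈ 0.3 cup
grated parmesan: 1.5 oz × 3/2 × 28.35 g/oz ÷ 100 g/cup ≈ 0.6 cup
olive oil: 3 tsp × 3/2 × 5 mL/tsp = 22.5 mL
heavy cream: 1.5 cup × 3/2 × 240 mL/cup = 540.0 mL
panko: 0.5 cup × 3/2 × 60 g/cup ÷ 28.35 g/oz ≈ 1.6 oz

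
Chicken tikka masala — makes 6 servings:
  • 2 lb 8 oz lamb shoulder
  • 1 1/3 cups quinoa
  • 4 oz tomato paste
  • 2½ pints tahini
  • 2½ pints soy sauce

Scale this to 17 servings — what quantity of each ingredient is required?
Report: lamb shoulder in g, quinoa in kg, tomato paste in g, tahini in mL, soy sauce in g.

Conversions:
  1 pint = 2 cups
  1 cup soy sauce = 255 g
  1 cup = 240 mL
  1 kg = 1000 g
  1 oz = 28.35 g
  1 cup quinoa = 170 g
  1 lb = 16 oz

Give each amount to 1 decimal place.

lamb shoulder: 3213.0 g; quinoa: 0.6 kg; tomato paste: 321.3 g; tahini: 3400.0 mL; soy sauce: 3612.5 g

Scaling factor: 17/6.
lamb shoulder: (2 lb + 8 oz = 2.5 lb) × 17/6 × 16 oz/lb × 28.35 g/oz = 3213.0 g
quinoa: 4/3 cup × 17/6 × 170 g/cup ÷ 1000 g/kg ≈ 0.6 kg
tomato paste: 4 oz × 17/6 × 28.35 g/oz = 321.3 g
tahini: 2.5 pint × 17/6 × 2 cup/pint × 240 mL/cup = 3400.0 mL
soy sauce: 2.5 pint × 17/6 × 2 cup/pint × 255 g/cup = 3612.5 g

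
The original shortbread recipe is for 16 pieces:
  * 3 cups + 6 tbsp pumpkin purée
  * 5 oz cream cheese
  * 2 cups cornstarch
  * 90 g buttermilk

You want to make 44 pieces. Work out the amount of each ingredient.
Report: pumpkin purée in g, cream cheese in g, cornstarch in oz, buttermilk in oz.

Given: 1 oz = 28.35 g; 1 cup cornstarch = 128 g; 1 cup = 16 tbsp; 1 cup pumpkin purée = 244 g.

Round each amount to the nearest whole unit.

pumpkin purée: 2265 g; cream cheese: 390 g; cornstarch: 25 oz; buttermilk: 9 oz

Scaling factor: 44/16 = 11/4 = 2.75.
pumpkin purée: (3 cup + 6 tbsp = 3.375 cup) × 11/4 × 244 g/cup ≈ 2265 g
cream cheese: 5 oz × 11/4 × 28.35 g/oz ≈ 390 g
cornstarch: 2 cup × 11/4 × 128 g/cup ÷ 28.35 g/oz ≈ 25 oz
buttermilk: 90 g × 11/4 ÷ 28.35 g/oz ≈ 9 oz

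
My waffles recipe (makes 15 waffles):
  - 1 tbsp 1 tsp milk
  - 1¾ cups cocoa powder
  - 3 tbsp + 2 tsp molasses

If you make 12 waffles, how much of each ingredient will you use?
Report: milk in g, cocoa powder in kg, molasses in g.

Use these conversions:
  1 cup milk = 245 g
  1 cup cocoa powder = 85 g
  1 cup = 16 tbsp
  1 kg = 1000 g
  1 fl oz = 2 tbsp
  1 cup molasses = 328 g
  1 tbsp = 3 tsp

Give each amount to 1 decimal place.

Scaling factor: 12/15 = 4/5 = 0.8.
milk: (1 tbsp + 1 tsp = 4/3 tbsp) × 4/5 ÷ 16 tbsp/cup × 245 g/cup ≈ 16.3 g
cocoa powder: 1.75 cup × 4/5 × 85 g/cup ÷ 1000 g/kg ≈ 0.1 kg
molasses: (3 tbsp + 2 tsp = 11/3 tbsp) × 4/5 ÷ 16 tbsp/cup × 328 g/cup ≈ 60.1 g

milk: 16.3 g; cocoa powder: 0.1 kg; molasses: 60.1 g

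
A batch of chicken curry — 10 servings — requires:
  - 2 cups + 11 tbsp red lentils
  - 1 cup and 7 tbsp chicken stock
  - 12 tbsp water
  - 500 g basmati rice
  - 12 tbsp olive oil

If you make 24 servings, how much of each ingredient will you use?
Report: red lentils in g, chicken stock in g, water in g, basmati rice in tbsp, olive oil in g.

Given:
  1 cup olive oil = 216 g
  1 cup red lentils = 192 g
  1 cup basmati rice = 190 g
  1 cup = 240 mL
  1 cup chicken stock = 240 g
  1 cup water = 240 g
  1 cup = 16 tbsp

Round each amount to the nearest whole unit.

red lentils: 1238 g; chicken stock: 828 g; water: 432 g; basmati rice: 101 tbsp; olive oil: 389 g

Scaling factor: 24/10 = 12/5 = 2.4.
red lentils: (2 cup + 11 tbsp = 2.6875 cup) × 12/5 × 192 g/cup ≈ 1238 g
chicken stock: (1 cup + 7 tbsp = 1.4375 cup) × 12/5 × 240 g/cup = 828 g
water: 12 tbsp × 12/5 ÷ 16 tbsp/cup × 240 g/cup = 432 g
basmati rice: 500 g × 12/5 ÷ 190 g/cup × 16 tbsp/cup ≈ 101 tbsp
olive oil: 12 tbsp × 12/5 ÷ 16 tbsp/cup × 216 g/cup ≈ 389 g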